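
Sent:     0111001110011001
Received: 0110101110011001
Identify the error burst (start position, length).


XOR: 0001100000000000

Burst at position 3, length 2


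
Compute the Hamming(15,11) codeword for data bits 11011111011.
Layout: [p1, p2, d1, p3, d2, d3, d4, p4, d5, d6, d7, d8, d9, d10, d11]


Parity bits: p1=0, p2=0, p3=1, p4=0

001110101111011


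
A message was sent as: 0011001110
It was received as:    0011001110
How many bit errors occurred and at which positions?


XOR: 0000000000

0 errors (received matches sent)


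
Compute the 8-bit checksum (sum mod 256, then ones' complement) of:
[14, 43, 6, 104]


Sum = 167 mod 256 = 167
Complement = 88

88


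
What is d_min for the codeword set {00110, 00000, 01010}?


Comparing all pairs, minimum distance: 2
Can detect 1 errors, correct 0 errors

2


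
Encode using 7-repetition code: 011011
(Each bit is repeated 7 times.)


Each bit -> 7 copies

000000011111111111111000000011111111111111


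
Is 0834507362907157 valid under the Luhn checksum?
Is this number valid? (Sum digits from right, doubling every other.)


Luhn sum = 55
55 mod 10 = 5

Invalid (Luhn sum mod 10 = 5)


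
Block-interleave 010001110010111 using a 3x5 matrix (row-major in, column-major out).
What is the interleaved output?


Matrix:
  01000
  11100
  10111
Read columns: 011110011001001

011110011001001


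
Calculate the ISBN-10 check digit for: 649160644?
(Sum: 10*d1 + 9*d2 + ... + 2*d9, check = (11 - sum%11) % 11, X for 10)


Weighted sum: 255
255 mod 11 = 2

Check digit: 9


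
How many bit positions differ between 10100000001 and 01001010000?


XOR: 11101010001
Count of 1s: 6

6


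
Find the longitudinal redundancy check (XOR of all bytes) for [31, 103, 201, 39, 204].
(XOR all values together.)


XOR chain: 31 ^ 103 ^ 201 ^ 39 ^ 204 = 90

90


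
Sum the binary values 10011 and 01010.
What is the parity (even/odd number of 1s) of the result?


10011 = 19
01010 = 10
Sum = 29 = 11101
1s count = 4

even parity (4 ones in 11101)


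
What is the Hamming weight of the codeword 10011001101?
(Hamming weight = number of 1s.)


Counting 1s in 10011001101

6


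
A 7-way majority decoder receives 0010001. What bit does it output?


Ones: 2 out of 7
Threshold: 4

0 (2/7 voted 1)


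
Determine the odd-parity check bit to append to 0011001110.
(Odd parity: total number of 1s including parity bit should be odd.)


Number of 1s in data: 5
Parity bit: 0

0


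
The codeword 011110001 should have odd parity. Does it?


Number of 1s: 5

Yes, parity is correct (5 ones)


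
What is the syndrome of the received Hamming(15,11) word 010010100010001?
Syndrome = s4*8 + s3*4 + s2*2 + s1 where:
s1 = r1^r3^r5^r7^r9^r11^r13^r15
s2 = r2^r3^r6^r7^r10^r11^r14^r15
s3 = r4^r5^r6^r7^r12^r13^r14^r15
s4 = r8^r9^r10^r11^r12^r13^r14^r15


s1=0, s2=0, s3=1, s4=0

Syndrome = 4 (error at position 4)


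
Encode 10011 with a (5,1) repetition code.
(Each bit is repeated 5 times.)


Each bit -> 5 copies

1111100000000001111111111


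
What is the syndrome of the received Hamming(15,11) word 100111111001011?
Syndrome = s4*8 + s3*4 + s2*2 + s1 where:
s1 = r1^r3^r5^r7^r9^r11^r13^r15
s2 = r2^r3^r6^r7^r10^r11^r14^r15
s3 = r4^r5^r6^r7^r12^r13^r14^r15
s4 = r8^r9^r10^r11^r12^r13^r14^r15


s1=1, s2=0, s3=1, s4=1

Syndrome = 13 (error at position 13)


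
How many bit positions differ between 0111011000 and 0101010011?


XOR: 0010001011
Count of 1s: 4

4


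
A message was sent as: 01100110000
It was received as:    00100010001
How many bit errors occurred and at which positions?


XOR: 01000100001

3 error(s) at position(s): 1, 5, 10


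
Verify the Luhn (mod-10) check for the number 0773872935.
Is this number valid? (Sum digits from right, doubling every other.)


Luhn sum = 53
53 mod 10 = 3

Invalid (Luhn sum mod 10 = 3)


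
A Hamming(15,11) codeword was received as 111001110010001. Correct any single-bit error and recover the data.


Syndrome = 13: error at position 13

Data: 10110010101 (corrected bit 13)


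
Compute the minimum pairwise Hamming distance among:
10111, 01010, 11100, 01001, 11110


Comparing all pairs, minimum distance: 1
Can detect 0 errors, correct 0 errors

1


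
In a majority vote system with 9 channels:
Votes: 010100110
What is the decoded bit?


Ones: 4 out of 9
Threshold: 5

0 (4/9 voted 1)


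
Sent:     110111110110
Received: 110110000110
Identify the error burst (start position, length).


XOR: 000001110000

Burst at position 5, length 3


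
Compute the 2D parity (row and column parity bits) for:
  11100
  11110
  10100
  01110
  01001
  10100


Row parities: 100100
Column parities: 00101

Row P: 100100, Col P: 00101, Corner: 0


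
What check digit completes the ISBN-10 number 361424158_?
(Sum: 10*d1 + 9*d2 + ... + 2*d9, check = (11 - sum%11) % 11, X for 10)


Weighted sum: 187
187 mod 11 = 0

Check digit: 0


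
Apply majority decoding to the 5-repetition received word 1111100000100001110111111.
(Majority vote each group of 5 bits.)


Groups: 11111, 00000, 10000, 11101, 11111
Majority votes: 10011

10011


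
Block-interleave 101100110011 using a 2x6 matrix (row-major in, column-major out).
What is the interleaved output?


Matrix:
  101100
  110011
Read columns: 110110100101

110110100101


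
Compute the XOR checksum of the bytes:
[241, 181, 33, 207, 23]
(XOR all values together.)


XOR chain: 241 ^ 181 ^ 33 ^ 207 ^ 23 = 189

189


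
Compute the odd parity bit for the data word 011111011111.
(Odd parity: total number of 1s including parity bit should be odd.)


Number of 1s in data: 10
Parity bit: 1

1


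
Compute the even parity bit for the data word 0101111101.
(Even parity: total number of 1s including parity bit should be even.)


Number of 1s in data: 7
Parity bit: 1

1


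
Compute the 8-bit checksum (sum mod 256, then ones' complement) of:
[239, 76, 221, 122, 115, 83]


Sum = 856 mod 256 = 88
Complement = 167

167


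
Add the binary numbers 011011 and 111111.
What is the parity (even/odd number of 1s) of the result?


011011 = 27
111111 = 63
Sum = 90 = 1011010
1s count = 4

even parity (4 ones in 1011010)


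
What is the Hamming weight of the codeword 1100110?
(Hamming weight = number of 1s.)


Counting 1s in 1100110

4


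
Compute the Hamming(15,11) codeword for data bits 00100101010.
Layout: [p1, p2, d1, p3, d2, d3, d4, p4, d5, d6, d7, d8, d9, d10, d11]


Parity bits: p1=0, p2=1, p3=1, p4=1

010101010101010


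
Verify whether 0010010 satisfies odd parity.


Number of 1s: 2

No, parity error (2 ones)


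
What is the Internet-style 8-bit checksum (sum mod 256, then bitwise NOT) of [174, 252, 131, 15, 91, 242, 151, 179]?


Sum = 1235 mod 256 = 211
Complement = 44

44


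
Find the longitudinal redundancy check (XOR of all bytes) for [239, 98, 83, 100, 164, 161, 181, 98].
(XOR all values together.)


XOR chain: 239 ^ 98 ^ 83 ^ 100 ^ 164 ^ 161 ^ 181 ^ 98 = 104

104


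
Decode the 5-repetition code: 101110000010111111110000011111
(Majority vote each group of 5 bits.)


Groups: 10111, 00000, 10111, 11111, 00000, 11111
Majority votes: 101101

101101


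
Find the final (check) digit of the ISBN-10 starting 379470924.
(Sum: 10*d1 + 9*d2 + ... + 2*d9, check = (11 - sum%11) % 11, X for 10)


Weighted sum: 285
285 mod 11 = 10

Check digit: 1


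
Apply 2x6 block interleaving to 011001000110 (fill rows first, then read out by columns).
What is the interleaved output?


Matrix:
  011001
  000110
Read columns: 001010010110

001010010110


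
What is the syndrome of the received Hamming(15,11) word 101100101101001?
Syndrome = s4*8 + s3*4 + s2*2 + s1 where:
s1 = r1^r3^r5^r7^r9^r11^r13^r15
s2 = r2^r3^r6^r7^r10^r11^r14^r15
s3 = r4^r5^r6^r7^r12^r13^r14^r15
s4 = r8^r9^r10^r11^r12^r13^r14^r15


s1=1, s2=0, s3=0, s4=0

Syndrome = 1 (error at position 1)


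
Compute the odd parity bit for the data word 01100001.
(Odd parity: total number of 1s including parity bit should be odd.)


Number of 1s in data: 3
Parity bit: 0

0


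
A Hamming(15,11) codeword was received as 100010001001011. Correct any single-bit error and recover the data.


Syndrome = 0: no error detected

Data: 01001001011 (no errors)


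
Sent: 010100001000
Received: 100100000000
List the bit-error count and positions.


XOR: 110000001000

3 error(s) at position(s): 0, 1, 8


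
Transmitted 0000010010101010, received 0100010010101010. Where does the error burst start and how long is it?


XOR: 0100000000000000

Burst at position 1, length 1


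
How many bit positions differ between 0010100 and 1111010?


XOR: 1101110
Count of 1s: 5

5


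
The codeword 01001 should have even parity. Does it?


Number of 1s: 2

Yes, parity is correct (2 ones)


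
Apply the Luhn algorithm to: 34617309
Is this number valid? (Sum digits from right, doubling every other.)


Luhn sum = 31
31 mod 10 = 1

Invalid (Luhn sum mod 10 = 1)


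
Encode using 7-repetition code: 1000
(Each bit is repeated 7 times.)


Each bit -> 7 copies

1111111000000000000000000000


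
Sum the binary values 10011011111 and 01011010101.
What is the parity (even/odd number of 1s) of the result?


10011011111 = 1247
01011010101 = 725
Sum = 1972 = 11110110100
1s count = 7

odd parity (7 ones in 11110110100)


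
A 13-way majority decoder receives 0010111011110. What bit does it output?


Ones: 8 out of 13
Threshold: 7

1 (8/13 voted 1)


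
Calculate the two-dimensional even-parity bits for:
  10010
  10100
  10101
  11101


Row parities: 0010
Column parities: 01110

Row P: 0010, Col P: 01110, Corner: 1


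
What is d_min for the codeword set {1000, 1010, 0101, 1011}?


Comparing all pairs, minimum distance: 1
Can detect 0 errors, correct 0 errors

1


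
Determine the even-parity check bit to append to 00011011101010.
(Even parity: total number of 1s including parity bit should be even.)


Number of 1s in data: 7
Parity bit: 1

1


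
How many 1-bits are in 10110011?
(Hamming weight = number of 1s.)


Counting 1s in 10110011

5


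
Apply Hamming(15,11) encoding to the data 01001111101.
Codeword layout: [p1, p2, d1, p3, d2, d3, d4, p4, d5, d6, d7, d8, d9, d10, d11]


Parity bits: p1=1, p2=1, p3=0, p4=0

110010001111101


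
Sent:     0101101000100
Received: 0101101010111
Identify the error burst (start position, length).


XOR: 0000000010011

Burst at position 8, length 5


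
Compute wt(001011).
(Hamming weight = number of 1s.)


Counting 1s in 001011

3


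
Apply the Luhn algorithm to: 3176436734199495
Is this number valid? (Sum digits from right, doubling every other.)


Luhn sum = 87
87 mod 10 = 7

Invalid (Luhn sum mod 10 = 7)


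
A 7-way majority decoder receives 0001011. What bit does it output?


Ones: 3 out of 7
Threshold: 4

0 (3/7 voted 1)


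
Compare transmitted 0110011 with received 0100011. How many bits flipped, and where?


XOR: 0010000

1 error(s) at position(s): 2


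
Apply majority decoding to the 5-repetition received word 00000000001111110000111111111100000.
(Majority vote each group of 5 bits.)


Groups: 00000, 00000, 11111, 10000, 11111, 11111, 00000
Majority votes: 0010110

0010110


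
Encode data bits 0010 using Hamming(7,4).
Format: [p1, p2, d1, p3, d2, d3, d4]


Parity bits: p1=0, p2=1, p3=1

0101010


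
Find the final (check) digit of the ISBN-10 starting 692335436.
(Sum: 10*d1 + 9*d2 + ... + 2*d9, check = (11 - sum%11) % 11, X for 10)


Weighted sum: 258
258 mod 11 = 5

Check digit: 6


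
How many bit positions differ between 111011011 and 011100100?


XOR: 100111111
Count of 1s: 7

7


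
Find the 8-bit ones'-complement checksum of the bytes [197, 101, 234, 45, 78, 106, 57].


Sum = 818 mod 256 = 50
Complement = 205

205


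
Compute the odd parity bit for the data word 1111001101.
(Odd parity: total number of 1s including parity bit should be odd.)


Number of 1s in data: 7
Parity bit: 0

0


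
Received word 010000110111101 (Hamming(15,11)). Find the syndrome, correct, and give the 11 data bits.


Syndrome = 2: error at position 2

Data: 00010111101 (corrected bit 2)


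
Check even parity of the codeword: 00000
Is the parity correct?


Number of 1s: 0

Yes, parity is correct (0 ones)


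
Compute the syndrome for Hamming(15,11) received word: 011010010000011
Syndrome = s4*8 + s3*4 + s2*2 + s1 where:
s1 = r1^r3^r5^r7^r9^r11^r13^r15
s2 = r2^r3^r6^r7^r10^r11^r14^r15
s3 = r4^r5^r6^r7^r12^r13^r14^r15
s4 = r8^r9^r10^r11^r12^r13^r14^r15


s1=1, s2=0, s3=1, s4=1

Syndrome = 13 (error at position 13)


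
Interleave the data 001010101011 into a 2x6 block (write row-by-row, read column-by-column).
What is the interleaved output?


Matrix:
  001010
  101011
Read columns: 010011001101

010011001101


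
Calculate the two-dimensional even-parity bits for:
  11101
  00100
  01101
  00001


Row parities: 0111
Column parities: 10101

Row P: 0111, Col P: 10101, Corner: 1


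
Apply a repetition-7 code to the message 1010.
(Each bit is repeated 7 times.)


Each bit -> 7 copies

1111111000000011111110000000


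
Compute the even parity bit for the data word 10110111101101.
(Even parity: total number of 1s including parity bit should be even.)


Number of 1s in data: 10
Parity bit: 0

0


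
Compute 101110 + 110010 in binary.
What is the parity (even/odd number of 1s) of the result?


101110 = 46
110010 = 50
Sum = 96 = 1100000
1s count = 2

even parity (2 ones in 1100000)


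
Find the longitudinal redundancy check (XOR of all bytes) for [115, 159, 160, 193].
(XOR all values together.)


XOR chain: 115 ^ 159 ^ 160 ^ 193 = 141

141


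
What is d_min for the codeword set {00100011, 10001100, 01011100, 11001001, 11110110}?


Comparing all pairs, minimum distance: 3
Can detect 2 errors, correct 1 errors

3


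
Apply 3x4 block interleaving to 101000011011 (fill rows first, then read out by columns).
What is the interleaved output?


Matrix:
  1010
  0001
  1011
Read columns: 101000101011

101000101011


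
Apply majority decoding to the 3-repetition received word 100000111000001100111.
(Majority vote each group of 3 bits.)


Groups: 100, 000, 111, 000, 001, 100, 111
Majority votes: 0010001

0010001


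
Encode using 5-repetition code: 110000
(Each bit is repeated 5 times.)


Each bit -> 5 copies

111111111100000000000000000000


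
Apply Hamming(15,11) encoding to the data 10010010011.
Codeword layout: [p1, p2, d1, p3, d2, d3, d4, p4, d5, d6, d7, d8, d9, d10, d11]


Parity bits: p1=0, p2=1, p3=1, p4=1

011100110010011


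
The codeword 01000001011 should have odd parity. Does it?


Number of 1s: 4

No, parity error (4 ones)


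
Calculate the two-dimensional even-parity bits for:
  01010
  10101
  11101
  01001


Row parities: 0100
Column parities: 01011

Row P: 0100, Col P: 01011, Corner: 1


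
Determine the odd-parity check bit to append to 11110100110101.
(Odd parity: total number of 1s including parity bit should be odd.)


Number of 1s in data: 9
Parity bit: 0

0


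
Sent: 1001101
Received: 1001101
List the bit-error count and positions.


XOR: 0000000

0 errors (received matches sent)


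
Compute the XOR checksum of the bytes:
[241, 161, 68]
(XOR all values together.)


XOR chain: 241 ^ 161 ^ 68 = 20

20


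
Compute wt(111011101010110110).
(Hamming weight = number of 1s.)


Counting 1s in 111011101010110110

12


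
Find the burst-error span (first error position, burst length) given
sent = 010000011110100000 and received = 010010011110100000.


XOR: 000010000000000000

Burst at position 4, length 1


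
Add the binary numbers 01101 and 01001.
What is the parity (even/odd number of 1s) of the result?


01101 = 13
01001 = 9
Sum = 22 = 10110
1s count = 3

odd parity (3 ones in 10110)


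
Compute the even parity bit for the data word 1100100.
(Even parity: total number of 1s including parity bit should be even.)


Number of 1s in data: 3
Parity bit: 1

1


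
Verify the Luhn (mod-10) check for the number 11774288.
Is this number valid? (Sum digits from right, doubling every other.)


Luhn sum = 40
40 mod 10 = 0

Valid (Luhn sum mod 10 = 0)


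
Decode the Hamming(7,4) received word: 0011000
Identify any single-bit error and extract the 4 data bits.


Syndrome = 7: error at position 7

Data: 1001 (corrected bit 7)


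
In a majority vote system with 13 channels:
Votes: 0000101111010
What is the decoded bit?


Ones: 6 out of 13
Threshold: 7

0 (6/13 voted 1)


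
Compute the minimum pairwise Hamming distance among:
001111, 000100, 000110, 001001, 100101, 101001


Comparing all pairs, minimum distance: 1
Can detect 0 errors, correct 0 errors

1


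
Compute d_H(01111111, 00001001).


XOR: 01110110
Count of 1s: 5

5


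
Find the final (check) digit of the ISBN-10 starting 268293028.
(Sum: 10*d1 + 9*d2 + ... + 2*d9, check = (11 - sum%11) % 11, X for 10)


Weighted sum: 243
243 mod 11 = 1

Check digit: X


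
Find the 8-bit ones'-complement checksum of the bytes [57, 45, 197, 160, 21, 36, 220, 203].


Sum = 939 mod 256 = 171
Complement = 84

84


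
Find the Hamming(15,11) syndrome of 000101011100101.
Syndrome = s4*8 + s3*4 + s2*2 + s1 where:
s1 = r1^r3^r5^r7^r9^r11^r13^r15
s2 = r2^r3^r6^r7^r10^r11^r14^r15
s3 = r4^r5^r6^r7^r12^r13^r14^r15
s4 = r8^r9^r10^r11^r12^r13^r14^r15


s1=1, s2=1, s3=0, s4=1

Syndrome = 11 (error at position 11)


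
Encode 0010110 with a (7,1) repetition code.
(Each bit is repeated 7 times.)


Each bit -> 7 copies

0000000000000011111110000000111111111111110000000


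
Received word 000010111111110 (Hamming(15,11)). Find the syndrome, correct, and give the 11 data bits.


Syndrome = 13: error at position 13

Data: 01011111010 (corrected bit 13)


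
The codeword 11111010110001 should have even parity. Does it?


Number of 1s: 9

No, parity error (9 ones)


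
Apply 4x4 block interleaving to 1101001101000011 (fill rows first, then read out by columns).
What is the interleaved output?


Matrix:
  1101
  0011
  0100
  0011
Read columns: 1000101001011101

1000101001011101


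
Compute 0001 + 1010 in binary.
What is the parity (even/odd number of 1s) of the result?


0001 = 1
1010 = 10
Sum = 11 = 1011
1s count = 3

odd parity (3 ones in 1011)


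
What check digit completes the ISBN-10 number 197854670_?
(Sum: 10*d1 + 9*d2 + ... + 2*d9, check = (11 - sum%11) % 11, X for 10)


Weighted sum: 298
298 mod 11 = 1

Check digit: X


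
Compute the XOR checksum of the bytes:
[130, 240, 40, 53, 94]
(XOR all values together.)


XOR chain: 130 ^ 240 ^ 40 ^ 53 ^ 94 = 49

49


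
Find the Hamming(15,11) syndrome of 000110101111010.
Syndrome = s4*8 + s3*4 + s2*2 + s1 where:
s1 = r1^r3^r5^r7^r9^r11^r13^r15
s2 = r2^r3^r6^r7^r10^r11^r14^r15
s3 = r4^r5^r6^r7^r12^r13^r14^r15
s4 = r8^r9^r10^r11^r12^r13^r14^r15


s1=0, s2=0, s3=1, s4=1

Syndrome = 12 (error at position 12)


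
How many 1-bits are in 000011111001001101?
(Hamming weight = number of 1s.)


Counting 1s in 000011111001001101

9


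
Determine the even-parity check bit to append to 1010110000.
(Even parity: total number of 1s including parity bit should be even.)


Number of 1s in data: 4
Parity bit: 0

0


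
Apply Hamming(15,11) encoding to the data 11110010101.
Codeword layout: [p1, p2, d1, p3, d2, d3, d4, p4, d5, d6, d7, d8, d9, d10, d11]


Parity bits: p1=0, p2=1, p3=1, p4=1

011111110010101


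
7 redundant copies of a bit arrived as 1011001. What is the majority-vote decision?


Ones: 4 out of 7
Threshold: 4

1 (4/7 voted 1)


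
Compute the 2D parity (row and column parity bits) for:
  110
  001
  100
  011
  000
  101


Row parities: 011000
Column parities: 101

Row P: 011000, Col P: 101, Corner: 0


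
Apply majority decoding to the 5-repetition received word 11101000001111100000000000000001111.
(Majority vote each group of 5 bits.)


Groups: 11101, 00000, 11111, 00000, 00000, 00000, 01111
Majority votes: 1010001

1010001


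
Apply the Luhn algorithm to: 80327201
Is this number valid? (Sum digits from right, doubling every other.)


Luhn sum = 23
23 mod 10 = 3

Invalid (Luhn sum mod 10 = 3)


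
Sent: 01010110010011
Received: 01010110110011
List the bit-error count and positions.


XOR: 00000000100000

1 error(s) at position(s): 8


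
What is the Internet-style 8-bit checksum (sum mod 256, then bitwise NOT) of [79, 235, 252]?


Sum = 566 mod 256 = 54
Complement = 201

201


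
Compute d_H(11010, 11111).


XOR: 00101
Count of 1s: 2

2


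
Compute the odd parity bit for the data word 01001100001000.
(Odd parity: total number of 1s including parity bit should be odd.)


Number of 1s in data: 4
Parity bit: 1

1


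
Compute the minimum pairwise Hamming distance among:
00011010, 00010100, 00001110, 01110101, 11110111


Comparing all pairs, minimum distance: 2
Can detect 1 errors, correct 0 errors

2


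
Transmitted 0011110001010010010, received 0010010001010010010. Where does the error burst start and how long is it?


XOR: 0001100000000000000

Burst at position 3, length 2


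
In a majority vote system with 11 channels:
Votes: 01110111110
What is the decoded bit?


Ones: 8 out of 11
Threshold: 6

1 (8/11 voted 1)


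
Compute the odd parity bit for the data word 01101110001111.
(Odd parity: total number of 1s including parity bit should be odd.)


Number of 1s in data: 9
Parity bit: 0

0


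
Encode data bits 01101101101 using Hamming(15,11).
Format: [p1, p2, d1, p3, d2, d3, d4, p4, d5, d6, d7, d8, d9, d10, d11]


Parity bits: p1=0, p2=1, p3=1, p4=1

010111011101101


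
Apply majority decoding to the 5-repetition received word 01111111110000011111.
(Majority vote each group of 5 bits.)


Groups: 01111, 11111, 00000, 11111
Majority votes: 1101

1101


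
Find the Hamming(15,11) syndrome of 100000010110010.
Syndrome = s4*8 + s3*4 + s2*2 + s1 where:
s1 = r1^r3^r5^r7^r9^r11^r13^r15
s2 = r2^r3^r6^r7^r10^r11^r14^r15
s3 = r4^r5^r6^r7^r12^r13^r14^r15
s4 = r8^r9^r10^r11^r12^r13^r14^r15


s1=0, s2=1, s3=1, s4=0

Syndrome = 6 (error at position 6)


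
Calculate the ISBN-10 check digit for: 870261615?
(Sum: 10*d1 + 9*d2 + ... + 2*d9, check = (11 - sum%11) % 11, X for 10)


Weighted sum: 235
235 mod 11 = 4

Check digit: 7


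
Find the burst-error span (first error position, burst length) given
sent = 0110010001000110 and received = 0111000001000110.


XOR: 0001010000000000

Burst at position 3, length 3


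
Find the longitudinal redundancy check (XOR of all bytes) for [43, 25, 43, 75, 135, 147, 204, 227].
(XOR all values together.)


XOR chain: 43 ^ 25 ^ 43 ^ 75 ^ 135 ^ 147 ^ 204 ^ 227 = 105

105


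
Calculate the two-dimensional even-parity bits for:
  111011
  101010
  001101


Row parities: 111
Column parities: 011100

Row P: 111, Col P: 011100, Corner: 1


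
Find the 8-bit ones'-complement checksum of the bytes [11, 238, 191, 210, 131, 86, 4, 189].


Sum = 1060 mod 256 = 36
Complement = 219

219


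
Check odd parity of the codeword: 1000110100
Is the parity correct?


Number of 1s: 4

No, parity error (4 ones)


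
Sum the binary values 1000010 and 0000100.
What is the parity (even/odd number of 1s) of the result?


1000010 = 66
0000100 = 4
Sum = 70 = 1000110
1s count = 3

odd parity (3 ones in 1000110)


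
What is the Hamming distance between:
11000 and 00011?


XOR: 11011
Count of 1s: 4

4


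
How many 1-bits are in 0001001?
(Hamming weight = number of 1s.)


Counting 1s in 0001001

2


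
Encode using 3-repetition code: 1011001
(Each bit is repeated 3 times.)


Each bit -> 3 copies

111000111111000000111


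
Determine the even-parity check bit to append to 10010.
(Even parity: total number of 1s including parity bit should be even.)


Number of 1s in data: 2
Parity bit: 0

0


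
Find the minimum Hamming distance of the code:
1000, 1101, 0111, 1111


Comparing all pairs, minimum distance: 1
Can detect 0 errors, correct 0 errors

1


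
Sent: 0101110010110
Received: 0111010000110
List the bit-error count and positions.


XOR: 0010100010000

3 error(s) at position(s): 2, 4, 8


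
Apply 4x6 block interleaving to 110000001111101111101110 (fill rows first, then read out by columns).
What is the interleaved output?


Matrix:
  110000
  001111
  101111
  101110
Read columns: 101110000111011101110110

101110000111011101110110


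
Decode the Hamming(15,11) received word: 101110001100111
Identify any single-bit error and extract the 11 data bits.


Syndrome = 12: error at position 12

Data: 11001101111 (corrected bit 12)


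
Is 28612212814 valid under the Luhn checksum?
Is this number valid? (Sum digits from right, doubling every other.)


Luhn sum = 42
42 mod 10 = 2

Invalid (Luhn sum mod 10 = 2)


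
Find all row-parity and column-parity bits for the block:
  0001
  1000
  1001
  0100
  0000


Row parities: 11010
Column parities: 0100

Row P: 11010, Col P: 0100, Corner: 1


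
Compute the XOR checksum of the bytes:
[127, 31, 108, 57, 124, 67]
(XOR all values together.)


XOR chain: 127 ^ 31 ^ 108 ^ 57 ^ 124 ^ 67 = 10

10


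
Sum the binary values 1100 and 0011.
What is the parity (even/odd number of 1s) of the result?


1100 = 12
0011 = 3
Sum = 15 = 1111
1s count = 4

even parity (4 ones in 1111)


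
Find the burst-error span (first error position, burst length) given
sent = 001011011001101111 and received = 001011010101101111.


XOR: 000000001100000000

Burst at position 8, length 2


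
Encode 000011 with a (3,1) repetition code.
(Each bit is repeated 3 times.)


Each bit -> 3 copies

000000000000111111


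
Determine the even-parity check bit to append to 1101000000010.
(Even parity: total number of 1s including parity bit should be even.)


Number of 1s in data: 4
Parity bit: 0

0


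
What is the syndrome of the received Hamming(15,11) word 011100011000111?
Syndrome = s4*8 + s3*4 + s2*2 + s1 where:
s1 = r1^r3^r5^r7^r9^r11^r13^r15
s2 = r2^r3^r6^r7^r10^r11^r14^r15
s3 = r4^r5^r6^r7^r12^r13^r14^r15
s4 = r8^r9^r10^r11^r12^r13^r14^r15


s1=0, s2=0, s3=0, s4=1

Syndrome = 8 (error at position 8)


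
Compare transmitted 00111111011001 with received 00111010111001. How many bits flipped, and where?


XOR: 00000101100000

3 error(s) at position(s): 5, 7, 8


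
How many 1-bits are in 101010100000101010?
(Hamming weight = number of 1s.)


Counting 1s in 101010100000101010

7


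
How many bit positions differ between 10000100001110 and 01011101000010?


XOR: 11011001001100
Count of 1s: 7

7


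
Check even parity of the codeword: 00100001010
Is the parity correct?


Number of 1s: 3

No, parity error (3 ones)


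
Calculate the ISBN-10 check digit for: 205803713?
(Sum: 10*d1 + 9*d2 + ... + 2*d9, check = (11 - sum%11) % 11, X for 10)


Weighted sum: 168
168 mod 11 = 3

Check digit: 8


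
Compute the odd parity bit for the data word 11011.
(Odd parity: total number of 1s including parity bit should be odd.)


Number of 1s in data: 4
Parity bit: 1

1


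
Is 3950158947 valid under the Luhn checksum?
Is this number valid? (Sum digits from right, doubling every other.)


Luhn sum = 54
54 mod 10 = 4

Invalid (Luhn sum mod 10 = 4)


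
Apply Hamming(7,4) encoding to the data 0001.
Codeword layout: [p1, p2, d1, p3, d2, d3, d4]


Parity bits: p1=1, p2=1, p3=1

1101001


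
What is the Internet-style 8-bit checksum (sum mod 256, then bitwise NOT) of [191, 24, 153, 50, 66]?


Sum = 484 mod 256 = 228
Complement = 27

27


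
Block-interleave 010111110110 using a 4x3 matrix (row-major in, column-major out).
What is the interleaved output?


Matrix:
  010
  111
  110
  110
Read columns: 011111110100

011111110100


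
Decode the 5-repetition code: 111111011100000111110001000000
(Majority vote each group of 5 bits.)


Groups: 11111, 10111, 00000, 11111, 00010, 00000
Majority votes: 110100

110100


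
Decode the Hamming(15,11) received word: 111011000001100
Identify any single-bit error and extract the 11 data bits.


Syndrome = 2: error at position 2

Data: 11100001100 (corrected bit 2)


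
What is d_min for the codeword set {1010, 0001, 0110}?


Comparing all pairs, minimum distance: 2
Can detect 1 errors, correct 0 errors

2


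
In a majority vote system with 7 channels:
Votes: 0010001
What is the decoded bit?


Ones: 2 out of 7
Threshold: 4

0 (2/7 voted 1)


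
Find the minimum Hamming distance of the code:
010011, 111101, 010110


Comparing all pairs, minimum distance: 2
Can detect 1 errors, correct 0 errors

2


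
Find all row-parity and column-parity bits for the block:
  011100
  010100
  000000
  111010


Row parities: 1000
Column parities: 110010

Row P: 1000, Col P: 110010, Corner: 1


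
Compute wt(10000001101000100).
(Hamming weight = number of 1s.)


Counting 1s in 10000001101000100

5


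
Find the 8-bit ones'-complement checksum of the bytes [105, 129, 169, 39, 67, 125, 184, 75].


Sum = 893 mod 256 = 125
Complement = 130

130


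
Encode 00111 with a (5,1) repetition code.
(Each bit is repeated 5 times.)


Each bit -> 5 copies

0000000000111111111111111


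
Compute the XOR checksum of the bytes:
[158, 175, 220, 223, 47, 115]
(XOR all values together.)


XOR chain: 158 ^ 175 ^ 220 ^ 223 ^ 47 ^ 115 = 110

110


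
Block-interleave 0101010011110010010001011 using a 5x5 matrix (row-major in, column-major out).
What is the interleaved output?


Matrix:
  01010
  10011
  11001
  00100
  01011
Read columns: 0110010101000101100101101

0110010101000101100101101


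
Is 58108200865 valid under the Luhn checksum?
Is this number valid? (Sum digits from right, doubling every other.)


Luhn sum = 41
41 mod 10 = 1

Invalid (Luhn sum mod 10 = 1)


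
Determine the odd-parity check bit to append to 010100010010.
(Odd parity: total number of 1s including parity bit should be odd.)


Number of 1s in data: 4
Parity bit: 1

1


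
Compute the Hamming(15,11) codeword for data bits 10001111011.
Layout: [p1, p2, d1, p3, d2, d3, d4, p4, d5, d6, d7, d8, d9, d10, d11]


Parity bits: p1=0, p2=1, p3=1, p4=0

011100001111011


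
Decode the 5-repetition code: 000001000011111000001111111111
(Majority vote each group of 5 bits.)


Groups: 00000, 10000, 11111, 00000, 11111, 11111
Majority votes: 001011

001011


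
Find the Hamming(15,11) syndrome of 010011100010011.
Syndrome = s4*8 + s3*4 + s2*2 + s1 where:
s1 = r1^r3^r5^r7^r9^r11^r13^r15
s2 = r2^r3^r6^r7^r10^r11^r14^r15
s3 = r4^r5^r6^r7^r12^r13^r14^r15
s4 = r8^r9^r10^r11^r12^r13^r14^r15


s1=0, s2=0, s3=1, s4=1

Syndrome = 12 (error at position 12)


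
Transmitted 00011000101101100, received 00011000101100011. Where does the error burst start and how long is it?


XOR: 00000000000001111

Burst at position 13, length 4


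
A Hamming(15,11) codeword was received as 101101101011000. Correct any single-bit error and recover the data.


Syndrome = 9: error at position 9

Data: 10110011000 (corrected bit 9)


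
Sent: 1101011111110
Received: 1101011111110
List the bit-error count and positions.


XOR: 0000000000000

0 errors (received matches sent)


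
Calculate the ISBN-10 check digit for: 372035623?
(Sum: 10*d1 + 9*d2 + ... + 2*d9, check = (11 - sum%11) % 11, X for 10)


Weighted sum: 188
188 mod 11 = 1

Check digit: X


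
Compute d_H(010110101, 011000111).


XOR: 001110010
Count of 1s: 4

4


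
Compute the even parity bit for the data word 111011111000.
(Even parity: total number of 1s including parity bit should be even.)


Number of 1s in data: 8
Parity bit: 0

0


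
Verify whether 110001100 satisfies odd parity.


Number of 1s: 4

No, parity error (4 ones)


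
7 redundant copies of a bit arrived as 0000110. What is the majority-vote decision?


Ones: 2 out of 7
Threshold: 4

0 (2/7 voted 1)


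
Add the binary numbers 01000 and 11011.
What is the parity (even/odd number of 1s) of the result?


01000 = 8
11011 = 27
Sum = 35 = 100011
1s count = 3

odd parity (3 ones in 100011)


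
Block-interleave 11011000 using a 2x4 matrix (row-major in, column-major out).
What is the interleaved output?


Matrix:
  1101
  1000
Read columns: 11100010

11100010


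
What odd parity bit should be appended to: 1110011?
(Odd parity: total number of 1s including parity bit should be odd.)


Number of 1s in data: 5
Parity bit: 0

0


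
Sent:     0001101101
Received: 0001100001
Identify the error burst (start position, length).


XOR: 0000001100

Burst at position 6, length 2


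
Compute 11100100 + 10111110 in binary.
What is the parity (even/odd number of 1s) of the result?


11100100 = 228
10111110 = 190
Sum = 418 = 110100010
1s count = 4

even parity (4 ones in 110100010)


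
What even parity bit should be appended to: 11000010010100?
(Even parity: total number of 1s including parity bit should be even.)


Number of 1s in data: 5
Parity bit: 1

1


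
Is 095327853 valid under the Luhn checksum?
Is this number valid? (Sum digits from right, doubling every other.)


Luhn sum = 39
39 mod 10 = 9

Invalid (Luhn sum mod 10 = 9)


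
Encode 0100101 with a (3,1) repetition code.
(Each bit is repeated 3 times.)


Each bit -> 3 copies

000111000000111000111


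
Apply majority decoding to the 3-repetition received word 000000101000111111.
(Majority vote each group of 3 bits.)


Groups: 000, 000, 101, 000, 111, 111
Majority votes: 001011

001011


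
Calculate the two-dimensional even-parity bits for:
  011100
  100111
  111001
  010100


Row parities: 1000
Column parities: 010110

Row P: 1000, Col P: 010110, Corner: 1


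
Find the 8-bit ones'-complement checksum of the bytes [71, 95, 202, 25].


Sum = 393 mod 256 = 137
Complement = 118

118


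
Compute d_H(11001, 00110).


XOR: 11111
Count of 1s: 5

5


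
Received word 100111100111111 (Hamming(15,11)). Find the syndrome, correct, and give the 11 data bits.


Syndrome = 0: no error detected

Data: 01110111111 (no errors)


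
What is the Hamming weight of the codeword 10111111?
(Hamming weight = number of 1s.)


Counting 1s in 10111111

7


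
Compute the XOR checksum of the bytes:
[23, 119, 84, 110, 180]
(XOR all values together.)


XOR chain: 23 ^ 119 ^ 84 ^ 110 ^ 180 = 238

238


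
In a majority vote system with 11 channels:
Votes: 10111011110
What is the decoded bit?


Ones: 8 out of 11
Threshold: 6

1 (8/11 voted 1)


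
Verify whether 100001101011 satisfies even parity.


Number of 1s: 6

Yes, parity is correct (6 ones)


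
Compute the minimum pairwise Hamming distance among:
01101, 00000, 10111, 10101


Comparing all pairs, minimum distance: 1
Can detect 0 errors, correct 0 errors

1


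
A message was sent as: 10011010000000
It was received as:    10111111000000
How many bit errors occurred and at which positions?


XOR: 00100101000000

3 error(s) at position(s): 2, 5, 7


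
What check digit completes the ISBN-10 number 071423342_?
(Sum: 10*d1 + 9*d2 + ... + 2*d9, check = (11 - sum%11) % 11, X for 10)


Weighted sum: 154
154 mod 11 = 0

Check digit: 0


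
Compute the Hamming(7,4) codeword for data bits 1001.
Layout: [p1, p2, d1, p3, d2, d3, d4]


Parity bits: p1=0, p2=0, p3=1

0011001


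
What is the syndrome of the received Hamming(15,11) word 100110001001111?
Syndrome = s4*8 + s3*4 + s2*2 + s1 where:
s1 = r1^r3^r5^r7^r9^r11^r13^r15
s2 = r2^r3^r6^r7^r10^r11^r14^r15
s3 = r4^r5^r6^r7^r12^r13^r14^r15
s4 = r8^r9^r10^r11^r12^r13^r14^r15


s1=1, s2=0, s3=0, s4=1

Syndrome = 9 (error at position 9)


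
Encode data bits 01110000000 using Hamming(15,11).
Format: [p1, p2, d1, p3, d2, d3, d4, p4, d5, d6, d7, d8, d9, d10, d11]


Parity bits: p1=0, p2=0, p3=1, p4=0

000111100000000


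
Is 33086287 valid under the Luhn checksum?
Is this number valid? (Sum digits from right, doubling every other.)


Luhn sum = 36
36 mod 10 = 6

Invalid (Luhn sum mod 10 = 6)


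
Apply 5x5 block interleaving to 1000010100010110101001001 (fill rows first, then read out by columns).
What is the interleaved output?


Matrix:
  10000
  10100
  01011
  01010
  01001
Read columns: 1100000111010000011000101

1100000111010000011000101


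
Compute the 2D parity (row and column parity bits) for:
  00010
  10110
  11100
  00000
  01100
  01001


Row parities: 111000
Column parities: 01101

Row P: 111000, Col P: 01101, Corner: 1


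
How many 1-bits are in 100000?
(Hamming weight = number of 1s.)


Counting 1s in 100000

1


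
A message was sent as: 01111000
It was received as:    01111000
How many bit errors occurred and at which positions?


XOR: 00000000

0 errors (received matches sent)


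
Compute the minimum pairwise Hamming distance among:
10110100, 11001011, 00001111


Comparing all pairs, minimum distance: 3
Can detect 2 errors, correct 1 errors

3


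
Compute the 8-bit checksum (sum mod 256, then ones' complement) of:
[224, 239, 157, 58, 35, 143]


Sum = 856 mod 256 = 88
Complement = 167

167


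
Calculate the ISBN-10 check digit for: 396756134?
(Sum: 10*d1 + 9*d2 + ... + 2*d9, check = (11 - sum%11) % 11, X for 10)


Weighted sum: 289
289 mod 11 = 3

Check digit: 8


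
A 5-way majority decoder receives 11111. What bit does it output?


Ones: 5 out of 5
Threshold: 3

1 (5/5 voted 1)


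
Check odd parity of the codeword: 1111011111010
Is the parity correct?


Number of 1s: 10

No, parity error (10 ones)


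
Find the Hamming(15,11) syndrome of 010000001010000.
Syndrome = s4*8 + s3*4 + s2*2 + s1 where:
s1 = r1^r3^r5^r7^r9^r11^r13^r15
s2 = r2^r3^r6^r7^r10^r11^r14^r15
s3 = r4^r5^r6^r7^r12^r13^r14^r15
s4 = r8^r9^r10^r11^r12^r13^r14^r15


s1=0, s2=0, s3=0, s4=0

Syndrome = 0 (no error)


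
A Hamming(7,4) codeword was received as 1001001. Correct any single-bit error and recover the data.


Syndrome = 2: error at position 2

Data: 0001 (corrected bit 2)


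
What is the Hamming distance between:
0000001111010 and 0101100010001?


XOR: 0101101101011
Count of 1s: 8

8


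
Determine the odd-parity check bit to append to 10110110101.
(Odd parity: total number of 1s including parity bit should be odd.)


Number of 1s in data: 7
Parity bit: 0

0


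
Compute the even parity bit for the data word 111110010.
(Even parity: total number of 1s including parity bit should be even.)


Number of 1s in data: 6
Parity bit: 0

0


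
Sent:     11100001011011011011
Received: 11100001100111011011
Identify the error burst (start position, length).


XOR: 00000000111100000000

Burst at position 8, length 4


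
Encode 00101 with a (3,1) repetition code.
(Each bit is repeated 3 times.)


Each bit -> 3 copies

000000111000111


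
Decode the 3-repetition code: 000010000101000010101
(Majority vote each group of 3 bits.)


Groups: 000, 010, 000, 101, 000, 010, 101
Majority votes: 0001001

0001001


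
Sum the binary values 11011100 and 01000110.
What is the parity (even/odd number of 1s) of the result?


11011100 = 220
01000110 = 70
Sum = 290 = 100100010
1s count = 3

odd parity (3 ones in 100100010)
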